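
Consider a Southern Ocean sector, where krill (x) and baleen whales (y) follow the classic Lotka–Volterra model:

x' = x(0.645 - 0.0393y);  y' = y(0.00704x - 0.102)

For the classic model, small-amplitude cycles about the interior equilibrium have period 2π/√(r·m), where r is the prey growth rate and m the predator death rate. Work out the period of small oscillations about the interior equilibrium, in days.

Here r = 0.645 and m = 0.102, so r·m = 0.0658.
ω = √0.0658 = 0.256 per day, hence T = 2π/ω ≈ 24.5 days.

T ≈ 24.5 days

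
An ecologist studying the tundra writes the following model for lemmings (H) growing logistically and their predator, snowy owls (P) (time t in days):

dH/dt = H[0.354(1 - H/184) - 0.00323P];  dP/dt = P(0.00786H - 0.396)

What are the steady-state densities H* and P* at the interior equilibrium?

From dP/dt = 0 with P > 0: 0.00786H* = 0.396, so H* = 50.4.
Substitute into dH/dt = 0: 0.354(1 - 50.4/184) = 0.00323P*.
The bracket is 0.726, giving P* = 0.257/0.00323 = 79.6.

H* ≈ 50.4, P* ≈ 79.6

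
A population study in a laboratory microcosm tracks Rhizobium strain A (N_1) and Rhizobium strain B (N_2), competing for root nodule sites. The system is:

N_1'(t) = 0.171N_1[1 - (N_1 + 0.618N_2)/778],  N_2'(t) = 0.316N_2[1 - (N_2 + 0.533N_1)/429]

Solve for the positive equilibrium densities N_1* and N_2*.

N_1* ≈ 765, N_2* ≈ 21.4

Setting both brackets to zero gives the nullclines N_1 + 0.618N_2 = 778 and 0.533N_1 + N_2 = 429.
Substituting N_2 = 429 - 0.533N_1 into the first: N_1(1 - 0.618·0.533) = 778 - 0.618·429.
So N_1* = 513/0.671 = 765, and then N_2* = 429 - 0.533·765 = 21.4.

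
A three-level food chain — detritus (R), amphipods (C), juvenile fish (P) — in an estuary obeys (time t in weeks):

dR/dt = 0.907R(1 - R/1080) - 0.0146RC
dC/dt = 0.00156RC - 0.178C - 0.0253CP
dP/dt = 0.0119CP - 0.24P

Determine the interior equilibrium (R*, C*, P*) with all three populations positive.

From dP/dt = 0: 0.0119C* = 0.24, so C* = 20.2.
From dR/dt = 0: 0.907(1 - R*/1080) = 0.0146·20.2, giving R* = 1080·(1 - 0.325) = 729.
From dC/dt = 0: 0.00156·729 - 0.178 = 0.0253P*, so P* = 0.96/0.0253 = 37.9.

R* ≈ 729, C* ≈ 20.2, P* ≈ 37.9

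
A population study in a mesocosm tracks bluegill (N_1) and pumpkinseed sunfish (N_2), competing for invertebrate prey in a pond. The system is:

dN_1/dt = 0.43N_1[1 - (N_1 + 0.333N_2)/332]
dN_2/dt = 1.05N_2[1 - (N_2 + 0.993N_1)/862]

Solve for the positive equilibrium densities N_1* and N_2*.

N_1* ≈ 67.2, N_2* ≈ 795

Setting both brackets to zero gives the nullclines N_1 + 0.333N_2 = 332 and 0.993N_1 + N_2 = 862.
Substituting N_2 = 862 - 0.993N_1 into the first: N_1(1 - 0.333·0.993) = 332 - 0.333·862.
So N_1* = 45/0.669 = 67.2, and then N_2* = 862 - 0.993·67.2 = 795.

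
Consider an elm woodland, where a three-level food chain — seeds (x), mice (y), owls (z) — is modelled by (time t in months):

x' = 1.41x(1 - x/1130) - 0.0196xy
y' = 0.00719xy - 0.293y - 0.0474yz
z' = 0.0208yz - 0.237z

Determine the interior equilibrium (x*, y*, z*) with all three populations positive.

x* ≈ 951, y* ≈ 11.4, z* ≈ 138

From dz/dt = 0: 0.0208y* = 0.237, so y* = 11.4.
From dx/dt = 0: 1.41(1 - x*/1130) = 0.0196·11.4, giving x* = 1130·(1 - 0.158) = 951.
From dy/dt = 0: 0.00719·951 - 0.293 = 0.0474z*, so z* = 6.54/0.0474 = 138.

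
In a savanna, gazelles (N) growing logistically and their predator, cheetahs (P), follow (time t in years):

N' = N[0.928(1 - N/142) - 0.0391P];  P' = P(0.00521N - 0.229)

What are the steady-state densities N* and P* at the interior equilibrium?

From dP/dt = 0 with P > 0: 0.00521N* = 0.229, so N* = 44.
Substitute into dN/dt = 0: 0.928(1 - 44/142) = 0.0391P*.
The bracket is 0.69, giving P* = 0.641/0.0391 = 16.4.

N* ≈ 44, P* ≈ 16.4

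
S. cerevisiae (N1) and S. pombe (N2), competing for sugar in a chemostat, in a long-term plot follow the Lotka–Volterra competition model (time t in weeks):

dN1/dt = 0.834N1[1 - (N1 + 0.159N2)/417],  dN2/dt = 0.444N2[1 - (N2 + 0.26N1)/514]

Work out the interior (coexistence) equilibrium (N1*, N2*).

Setting both brackets to zero gives the nullclines N1 + 0.159N2 = 417 and 0.26N1 + N2 = 514.
Substituting N2 = 514 - 0.26N1 into the first: N1(1 - 0.159·0.26) = 417 - 0.159·514.
So N1* = 335/0.959 = 350, and then N2* = 514 - 0.26·350 = 423.

N1* ≈ 350, N2* ≈ 423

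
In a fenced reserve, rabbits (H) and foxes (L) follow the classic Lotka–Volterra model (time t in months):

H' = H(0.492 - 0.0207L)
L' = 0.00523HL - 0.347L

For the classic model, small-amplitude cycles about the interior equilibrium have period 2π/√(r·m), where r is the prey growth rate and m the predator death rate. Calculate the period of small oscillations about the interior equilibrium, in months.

Here r = 0.492 and m = 0.347, so r·m = 0.171.
ω = √0.171 = 0.413 per month, hence T = 2π/ω ≈ 15.2 months.

T ≈ 15.2 months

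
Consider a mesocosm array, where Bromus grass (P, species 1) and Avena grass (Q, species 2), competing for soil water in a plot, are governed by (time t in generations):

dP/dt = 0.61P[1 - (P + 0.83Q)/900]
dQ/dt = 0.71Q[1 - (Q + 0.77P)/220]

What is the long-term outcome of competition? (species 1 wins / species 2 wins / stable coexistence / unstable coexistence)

Compare the nullcline intercepts: K1/α12 = 900/0.83 = 1080 > K2 = 220; K2/α21 = 220/0.77 = 286 < K1 = 900.
Since the inequalities point opposite ways, species 1 can invade but species 2 cannot.

species 1 excludes species 2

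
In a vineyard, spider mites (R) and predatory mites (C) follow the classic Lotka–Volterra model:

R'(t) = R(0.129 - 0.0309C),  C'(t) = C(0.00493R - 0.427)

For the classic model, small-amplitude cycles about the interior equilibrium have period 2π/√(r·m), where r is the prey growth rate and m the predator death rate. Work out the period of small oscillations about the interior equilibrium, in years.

Here r = 0.129 and m = 0.427, so r·m = 0.0551.
ω = √0.0551 = 0.235 per year, hence T = 2π/ω ≈ 26.8 years.

T ≈ 26.8 years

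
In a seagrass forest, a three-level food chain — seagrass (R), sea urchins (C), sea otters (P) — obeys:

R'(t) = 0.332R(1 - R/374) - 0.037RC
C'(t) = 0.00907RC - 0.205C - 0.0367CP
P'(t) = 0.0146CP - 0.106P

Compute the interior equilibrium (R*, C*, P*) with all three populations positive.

From dP/dt = 0: 0.0146C* = 0.106, so C* = 7.26.
From dR/dt = 0: 0.332(1 - R*/374) = 0.037·7.26, giving R* = 374·(1 - 0.809) = 71.4.
From dC/dt = 0: 0.00907·71.4 - 0.205 = 0.0367P*, so P* = 0.442/0.0367 = 12.1.

R* ≈ 71.4, C* ≈ 7.26, P* ≈ 12.1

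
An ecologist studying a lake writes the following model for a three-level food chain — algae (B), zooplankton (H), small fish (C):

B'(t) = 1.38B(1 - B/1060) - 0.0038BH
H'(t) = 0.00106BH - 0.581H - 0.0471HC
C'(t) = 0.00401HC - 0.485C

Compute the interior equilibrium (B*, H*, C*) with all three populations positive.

B* ≈ 707, H* ≈ 121, C* ≈ 3.58

From dC/dt = 0: 0.00401H* = 0.485, so H* = 121.
From dB/dt = 0: 1.38(1 - B*/1060) = 0.0038·121, giving B* = 1060·(1 - 0.333) = 707.
From dH/dt = 0: 0.00106·707 - 0.581 = 0.0471C*, so C* = 0.168/0.0471 = 3.58.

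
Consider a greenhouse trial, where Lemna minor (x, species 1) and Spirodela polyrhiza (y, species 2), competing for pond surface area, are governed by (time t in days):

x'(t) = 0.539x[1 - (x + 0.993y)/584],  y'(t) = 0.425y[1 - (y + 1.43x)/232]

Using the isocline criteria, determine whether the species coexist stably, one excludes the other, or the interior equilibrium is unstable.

species 1 excludes species 2

Compare the nullcline intercepts: K1/α12 = 584/0.993 = 588 > K2 = 232; K2/α21 = 232/1.43 = 162 < K1 = 584.
Since the inequalities point opposite ways, species 1 can invade but species 2 cannot.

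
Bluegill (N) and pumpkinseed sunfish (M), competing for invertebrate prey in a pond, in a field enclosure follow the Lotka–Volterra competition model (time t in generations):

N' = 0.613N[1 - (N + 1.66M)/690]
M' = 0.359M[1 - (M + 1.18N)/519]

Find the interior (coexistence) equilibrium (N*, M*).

Setting both brackets to zero gives the nullclines N + 1.66M = 690 and 1.18N + M = 519.
Substituting M = 519 - 1.18N into the first: N(1 - 1.66·1.18) = 690 - 1.66·519.
So N* = -172/-0.959 = 179, and then M* = 519 - 1.18·179 = 308.

N* ≈ 179, M* ≈ 308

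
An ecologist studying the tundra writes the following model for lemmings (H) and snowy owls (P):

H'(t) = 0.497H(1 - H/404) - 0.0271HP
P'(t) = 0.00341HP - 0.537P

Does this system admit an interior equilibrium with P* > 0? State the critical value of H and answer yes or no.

The predator equation gives dP/dt > 0 only when H > 0.537/0.00341 = 157.
Without the predator, H → K = 404. Since 404 > 157, the predator can invade and persist.

Threshold H = 157; K > 157, so yes, the predator persists.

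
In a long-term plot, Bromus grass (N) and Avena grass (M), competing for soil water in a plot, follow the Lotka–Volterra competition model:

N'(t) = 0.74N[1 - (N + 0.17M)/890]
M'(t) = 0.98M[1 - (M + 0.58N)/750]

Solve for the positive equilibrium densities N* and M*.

Setting both brackets to zero gives the nullclines N + 0.17M = 890 and 0.58N + M = 750.
Substituting M = 750 - 0.58N into the first: N(1 - 0.17·0.58) = 890 - 0.17·750.
So N* = 762/0.901 = 846, and then M* = 750 - 0.58·846 = 259.

N* ≈ 846, M* ≈ 259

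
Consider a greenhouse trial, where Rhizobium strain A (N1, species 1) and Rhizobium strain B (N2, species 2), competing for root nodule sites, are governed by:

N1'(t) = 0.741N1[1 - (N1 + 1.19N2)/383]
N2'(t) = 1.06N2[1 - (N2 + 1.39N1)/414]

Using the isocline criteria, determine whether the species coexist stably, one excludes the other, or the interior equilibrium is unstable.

unstable coexistence (outcome depends on initial conditions)

Compare the nullcline intercepts: K1/α12 = 383/1.19 = 322 < K2 = 414; K2/α21 = 414/1.39 = 298 < K1 = 383.
Since both are reversed, neither can invade when rare; the interior point is a saddle.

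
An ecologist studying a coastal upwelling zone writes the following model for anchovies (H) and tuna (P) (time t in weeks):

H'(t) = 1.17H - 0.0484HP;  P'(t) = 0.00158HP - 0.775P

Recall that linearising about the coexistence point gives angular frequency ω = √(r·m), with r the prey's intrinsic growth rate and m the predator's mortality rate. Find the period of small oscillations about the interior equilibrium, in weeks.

T ≈ 6.6 weeks

Here r = 1.17 and m = 0.775, so r·m = 0.907.
ω = √0.907 = 0.952 per week, hence T = 2π/ω ≈ 6.6 weeks.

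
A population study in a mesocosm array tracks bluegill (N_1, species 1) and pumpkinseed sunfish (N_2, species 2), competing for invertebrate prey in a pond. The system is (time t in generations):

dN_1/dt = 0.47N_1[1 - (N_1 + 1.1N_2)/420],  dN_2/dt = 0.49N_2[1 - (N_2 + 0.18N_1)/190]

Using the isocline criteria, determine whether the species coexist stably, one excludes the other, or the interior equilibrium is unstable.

stable coexistence

Compare the nullcline intercepts: K1/α12 = 420/1.1 = 382 > K2 = 190; K2/α21 = 190/0.18 = 1060 > K1 = 420.
Since both inequalities hold, each species can invade when rare, so the interior equilibrium is stable.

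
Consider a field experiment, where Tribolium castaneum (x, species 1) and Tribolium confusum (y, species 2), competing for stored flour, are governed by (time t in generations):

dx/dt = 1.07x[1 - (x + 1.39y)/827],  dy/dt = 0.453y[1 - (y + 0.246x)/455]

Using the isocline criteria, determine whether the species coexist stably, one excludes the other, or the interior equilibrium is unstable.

stable coexistence

Compare the nullcline intercepts: K1/α12 = 827/1.39 = 595 > K2 = 455; K2/α21 = 455/0.246 = 1850 > K1 = 827.
Since both inequalities hold, each species can invade when rare, so the interior equilibrium is stable.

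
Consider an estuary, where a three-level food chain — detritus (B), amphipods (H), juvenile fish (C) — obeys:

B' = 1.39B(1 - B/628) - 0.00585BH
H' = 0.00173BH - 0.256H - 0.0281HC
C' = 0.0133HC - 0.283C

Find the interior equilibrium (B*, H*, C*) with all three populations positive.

B* ≈ 572, H* ≈ 21.3, C* ≈ 26.1

From dC/dt = 0: 0.0133H* = 0.283, so H* = 21.3.
From dB/dt = 0: 1.39(1 - B*/628) = 0.00585·21.3, giving B* = 628·(1 - 0.0896) = 572.
From dH/dt = 0: 0.00173·572 - 0.256 = 0.0281C*, so C* = 0.733/0.0281 = 26.1.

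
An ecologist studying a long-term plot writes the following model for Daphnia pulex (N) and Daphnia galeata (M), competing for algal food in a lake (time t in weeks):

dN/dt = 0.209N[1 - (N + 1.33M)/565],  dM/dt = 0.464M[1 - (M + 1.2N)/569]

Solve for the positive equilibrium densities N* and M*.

N* ≈ 322, M* ≈ 183

Setting both brackets to zero gives the nullclines N + 1.33M = 565 and 1.2N + M = 569.
Substituting M = 569 - 1.2N into the first: N(1 - 1.33·1.2) = 565 - 1.33·569.
So N* = -192/-0.596 = 322, and then M* = 569 - 1.2·322 = 183.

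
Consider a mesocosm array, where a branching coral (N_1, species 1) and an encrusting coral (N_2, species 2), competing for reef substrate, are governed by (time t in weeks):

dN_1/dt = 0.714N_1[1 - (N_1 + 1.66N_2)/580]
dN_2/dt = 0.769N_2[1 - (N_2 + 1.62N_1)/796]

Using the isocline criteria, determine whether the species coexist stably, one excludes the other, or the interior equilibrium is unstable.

Compare the nullcline intercepts: K1/α12 = 580/1.66 = 349 < K2 = 796; K2/α21 = 796/1.62 = 491 < K1 = 580.
Since both are reversed, neither can invade when rare; the interior point is a saddle.

unstable coexistence (outcome depends on initial conditions)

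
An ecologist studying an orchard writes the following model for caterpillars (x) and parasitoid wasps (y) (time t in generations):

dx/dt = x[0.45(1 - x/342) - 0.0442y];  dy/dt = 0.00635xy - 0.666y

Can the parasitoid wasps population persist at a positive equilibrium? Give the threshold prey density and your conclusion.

The predator equation gives dy/dt > 0 only when x > 0.666/0.00635 = 105.
Without the predator, x → K = 342. Since 342 > 105, the predator can invade and persist.

Threshold x = 105; K > 105, so yes, the predator persists.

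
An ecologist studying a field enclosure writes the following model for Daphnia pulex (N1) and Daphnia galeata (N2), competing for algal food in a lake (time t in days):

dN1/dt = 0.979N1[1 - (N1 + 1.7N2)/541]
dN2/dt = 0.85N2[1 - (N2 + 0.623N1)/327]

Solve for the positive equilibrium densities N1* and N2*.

N1* ≈ 252, N2* ≈ 170

Setting both brackets to zero gives the nullclines N1 + 1.7N2 = 541 and 0.623N1 + N2 = 327.
Substituting N2 = 327 - 0.623N1 into the first: N1(1 - 1.7·0.623) = 541 - 1.7·327.
So N1* = -14.9/-0.0591 = 252, and then N2* = 327 - 0.623·252 = 170.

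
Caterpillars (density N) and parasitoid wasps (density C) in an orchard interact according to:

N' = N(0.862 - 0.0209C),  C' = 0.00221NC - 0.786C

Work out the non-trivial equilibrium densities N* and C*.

N* ≈ 356, C* ≈ 41.2

Set dC/dt = 0 with C > 0: 0.00221N - 0.786 = 0, so N* = 0.786/0.00221 = 356.
Set dN/dt = 0 with N > 0: 0.862 - 0.0209C = 0, so C* = 0.862/0.0209 = 41.2.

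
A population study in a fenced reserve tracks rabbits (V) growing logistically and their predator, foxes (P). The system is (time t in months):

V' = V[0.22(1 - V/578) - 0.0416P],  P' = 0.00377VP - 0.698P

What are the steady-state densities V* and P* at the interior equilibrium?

V* ≈ 185, P* ≈ 3.59

From dP/dt = 0 with P > 0: 0.00377V* = 0.698, so V* = 185.
Substitute into dV/dt = 0: 0.22(1 - 185/578) = 0.0416P*.
The bracket is 0.68, giving P* = 0.15/0.0416 = 3.59.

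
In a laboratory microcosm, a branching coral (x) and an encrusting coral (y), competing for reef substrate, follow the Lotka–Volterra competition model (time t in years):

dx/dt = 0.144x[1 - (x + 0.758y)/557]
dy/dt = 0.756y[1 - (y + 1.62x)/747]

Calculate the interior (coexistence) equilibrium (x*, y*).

Setting both brackets to zero gives the nullclines x + 0.758y = 557 and 1.62x + y = 747.
Substituting y = 747 - 1.62x into the first: x(1 - 0.758·1.62) = 557 - 0.758·747.
So x* = -9.23/-0.228 = 40.5, and then y* = 747 - 1.62·40.5 = 681.

x* ≈ 40.5, y* ≈ 681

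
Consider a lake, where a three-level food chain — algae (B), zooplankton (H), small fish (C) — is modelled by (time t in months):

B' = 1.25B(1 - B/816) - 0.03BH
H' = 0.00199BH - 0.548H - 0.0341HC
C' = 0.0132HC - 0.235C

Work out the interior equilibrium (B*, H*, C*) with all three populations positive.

From dC/dt = 0: 0.0132H* = 0.235, so H* = 17.8.
From dB/dt = 0: 1.25(1 - B*/816) = 0.03·17.8, giving B* = 816·(1 - 0.427) = 467.
From dH/dt = 0: 0.00199·467 - 0.548 = 0.0341C*, so C* = 0.382/0.0341 = 11.2.

B* ≈ 467, H* ≈ 17.8, C* ≈ 11.2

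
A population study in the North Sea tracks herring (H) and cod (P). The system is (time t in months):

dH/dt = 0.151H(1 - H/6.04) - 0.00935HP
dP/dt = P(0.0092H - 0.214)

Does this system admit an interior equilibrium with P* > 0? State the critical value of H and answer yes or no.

Threshold H = 23.3; K < 23.3, so no, the predator goes extinct.

The predator equation gives dP/dt > 0 only when H > 0.214/0.0092 = 23.3.
Without the predator, H → K = 6.04. Since 6.04 < 23.3, the predator cannot invade.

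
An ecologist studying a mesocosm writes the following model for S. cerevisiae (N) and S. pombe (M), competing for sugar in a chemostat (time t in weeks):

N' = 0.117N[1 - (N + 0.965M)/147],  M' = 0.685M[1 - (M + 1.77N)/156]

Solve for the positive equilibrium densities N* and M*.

Setting both brackets to zero gives the nullclines N + 0.965M = 147 and 1.77N + M = 156.
Substituting M = 156 - 1.77N into the first: N(1 - 0.965·1.77) = 147 - 0.965·156.
So N* = -3.54/-0.708 = 5, and then M* = 156 - 1.77·5 = 147.

N* ≈ 5, M* ≈ 147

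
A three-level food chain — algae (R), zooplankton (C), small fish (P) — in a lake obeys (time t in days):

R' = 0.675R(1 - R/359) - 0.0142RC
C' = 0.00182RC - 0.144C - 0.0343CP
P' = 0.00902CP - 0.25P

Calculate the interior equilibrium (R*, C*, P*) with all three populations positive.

From dP/dt = 0: 0.00902C* = 0.25, so C* = 27.7.
From dR/dt = 0: 0.675(1 - R*/359) = 0.0142·27.7, giving R* = 359·(1 - 0.583) = 150.
From dC/dt = 0: 0.00182·150 - 0.144 = 0.0343P*, so P* = 0.128/0.0343 = 3.74.

R* ≈ 150, C* ≈ 27.7, P* ≈ 3.74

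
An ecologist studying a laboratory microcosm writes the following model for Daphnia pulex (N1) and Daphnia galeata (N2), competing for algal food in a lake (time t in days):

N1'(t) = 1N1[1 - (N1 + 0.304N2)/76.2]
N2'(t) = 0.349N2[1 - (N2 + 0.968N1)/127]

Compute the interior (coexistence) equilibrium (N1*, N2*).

N1* ≈ 53.3, N2* ≈ 75.4

Setting both brackets to zero gives the nullclines N1 + 0.304N2 = 76.2 and 0.968N1 + N2 = 127.
Substituting N2 = 127 - 0.968N1 into the first: N1(1 - 0.304·0.968) = 76.2 - 0.304·127.
So N1* = 37.6/0.706 = 53.3, and then N2* = 127 - 0.968·53.3 = 75.4.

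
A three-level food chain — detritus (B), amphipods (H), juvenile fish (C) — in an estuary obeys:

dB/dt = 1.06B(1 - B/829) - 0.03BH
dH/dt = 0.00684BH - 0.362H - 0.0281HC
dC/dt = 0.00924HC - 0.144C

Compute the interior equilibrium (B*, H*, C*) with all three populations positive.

B* ≈ 463, H* ≈ 15.6, C* ≈ 99.9

From dC/dt = 0: 0.00924H* = 0.144, so H* = 15.6.
From dB/dt = 0: 1.06(1 - B*/829) = 0.03·15.6, giving B* = 829·(1 - 0.441) = 463.
From dH/dt = 0: 0.00684·463 - 0.362 = 0.0281C*, so C* = 2.81/0.0281 = 99.9.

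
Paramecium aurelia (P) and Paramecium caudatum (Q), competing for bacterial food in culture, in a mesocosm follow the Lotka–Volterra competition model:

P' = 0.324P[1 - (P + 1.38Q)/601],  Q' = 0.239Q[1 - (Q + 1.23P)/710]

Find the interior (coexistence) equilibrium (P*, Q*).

Setting both brackets to zero gives the nullclines P + 1.38Q = 601 and 1.23P + Q = 710.
Substituting Q = 710 - 1.23P into the first: P(1 - 1.38·1.23) = 601 - 1.38·710.
So P* = -379/-0.697 = 543, and then Q* = 710 - 1.23·543 = 41.9.

P* ≈ 543, Q* ≈ 41.9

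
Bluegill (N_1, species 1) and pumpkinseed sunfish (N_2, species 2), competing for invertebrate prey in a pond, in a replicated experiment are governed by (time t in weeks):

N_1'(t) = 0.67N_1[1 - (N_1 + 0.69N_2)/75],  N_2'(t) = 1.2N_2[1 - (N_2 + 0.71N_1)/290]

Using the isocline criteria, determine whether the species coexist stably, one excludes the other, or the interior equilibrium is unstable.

species 2 excludes species 1

Compare the nullcline intercepts: K1/α12 = 75/0.69 = 109 < K2 = 290; K2/α21 = 290/0.71 = 408 > K1 = 75.
Since the inequalities point opposite ways, species 2 can invade but species 1 cannot.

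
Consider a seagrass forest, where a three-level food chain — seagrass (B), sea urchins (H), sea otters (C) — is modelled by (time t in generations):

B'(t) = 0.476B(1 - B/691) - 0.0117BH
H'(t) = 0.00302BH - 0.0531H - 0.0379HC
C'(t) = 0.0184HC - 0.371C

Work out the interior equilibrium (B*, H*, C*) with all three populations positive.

B* ≈ 349, H* ≈ 20.2, C* ≈ 26.4

From dC/dt = 0: 0.0184H* = 0.371, so H* = 20.2.
From dB/dt = 0: 0.476(1 - B*/691) = 0.0117·20.2, giving B* = 691·(1 - 0.496) = 349.
From dH/dt = 0: 0.00302·349 - 0.0531 = 0.0379C*, so C* = 0.999/0.0379 = 26.4.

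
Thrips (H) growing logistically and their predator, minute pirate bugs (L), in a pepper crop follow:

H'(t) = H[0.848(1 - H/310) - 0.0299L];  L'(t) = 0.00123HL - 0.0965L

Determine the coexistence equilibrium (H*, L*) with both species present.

H* ≈ 78.5, L* ≈ 21.2

From dL/dt = 0 with L > 0: 0.00123H* = 0.0965, so H* = 78.5.
Substitute into dH/dt = 0: 0.848(1 - 78.5/310) = 0.0299L*.
The bracket is 0.747, giving L* = 0.633/0.0299 = 21.2.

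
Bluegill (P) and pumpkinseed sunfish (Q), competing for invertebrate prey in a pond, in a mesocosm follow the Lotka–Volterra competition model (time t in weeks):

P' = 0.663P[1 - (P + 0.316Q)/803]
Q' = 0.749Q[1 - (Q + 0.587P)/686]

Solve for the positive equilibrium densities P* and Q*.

Setting both brackets to zero gives the nullclines P + 0.316Q = 803 and 0.587P + Q = 686.
Substituting Q = 686 - 0.587P into the first: P(1 - 0.316·0.587) = 803 - 0.316·686.
So P* = 586/0.815 = 720, and then Q* = 686 - 0.587·720 = 264.

P* ≈ 720, Q* ≈ 264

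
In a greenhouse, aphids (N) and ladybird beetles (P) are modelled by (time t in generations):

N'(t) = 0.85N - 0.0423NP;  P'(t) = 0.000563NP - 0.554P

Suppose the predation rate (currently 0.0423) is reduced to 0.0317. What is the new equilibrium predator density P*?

P* ≈ 26.8

At the interior fixed point, setting dN/dt = 0 with N > 0 fixes P* = (prey growth rate)/(NP coefficient) — independent of the other coefficients.
With the change, P* = 0.85/0.0317 = 26.8; it rises from 20.1.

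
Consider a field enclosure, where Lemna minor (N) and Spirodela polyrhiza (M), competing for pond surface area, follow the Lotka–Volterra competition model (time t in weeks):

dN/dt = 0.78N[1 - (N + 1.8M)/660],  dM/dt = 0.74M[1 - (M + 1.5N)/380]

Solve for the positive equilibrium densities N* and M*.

N* ≈ 14.1, M* ≈ 359

Setting both brackets to zero gives the nullclines N + 1.8M = 660 and 1.5N + M = 380.
Substituting M = 380 - 1.5N into the first: N(1 - 1.8·1.5) = 660 - 1.8·380.
So N* = -24/-1.7 = 14.1, and then M* = 380 - 1.5·14.1 = 359.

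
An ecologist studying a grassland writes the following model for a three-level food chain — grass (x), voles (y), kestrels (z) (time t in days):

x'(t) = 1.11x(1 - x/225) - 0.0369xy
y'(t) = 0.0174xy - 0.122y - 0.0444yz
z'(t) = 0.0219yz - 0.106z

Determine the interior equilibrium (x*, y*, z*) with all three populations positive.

x* ≈ 189, y* ≈ 4.84, z* ≈ 71.2

From dz/dt = 0: 0.0219y* = 0.106, so y* = 4.84.
From dx/dt = 0: 1.11(1 - x*/225) = 0.0369·4.84, giving x* = 225·(1 - 0.161) = 189.
From dy/dt = 0: 0.0174·189 - 0.122 = 0.0444z*, so z* = 3.16/0.0444 = 71.2.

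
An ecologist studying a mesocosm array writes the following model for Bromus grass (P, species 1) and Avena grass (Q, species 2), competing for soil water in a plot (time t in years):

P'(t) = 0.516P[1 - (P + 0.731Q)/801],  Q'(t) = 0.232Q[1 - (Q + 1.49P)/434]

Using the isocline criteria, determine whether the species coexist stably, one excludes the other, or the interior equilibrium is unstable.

species 1 excludes species 2

Compare the nullcline intercepts: K1/α12 = 801/0.731 = 1100 > K2 = 434; K2/α21 = 434/1.49 = 291 < K1 = 801.
Since the inequalities point opposite ways, species 1 can invade but species 2 cannot.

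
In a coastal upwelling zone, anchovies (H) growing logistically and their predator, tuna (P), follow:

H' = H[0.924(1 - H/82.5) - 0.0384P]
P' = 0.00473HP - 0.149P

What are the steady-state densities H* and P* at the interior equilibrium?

From dP/dt = 0 with P > 0: 0.00473H* = 0.149, so H* = 31.5.
Substitute into dH/dt = 0: 0.924(1 - 31.5/82.5) = 0.0384P*.
The bracket is 0.618, giving P* = 0.571/0.0384 = 14.9.

H* ≈ 31.5, P* ≈ 14.9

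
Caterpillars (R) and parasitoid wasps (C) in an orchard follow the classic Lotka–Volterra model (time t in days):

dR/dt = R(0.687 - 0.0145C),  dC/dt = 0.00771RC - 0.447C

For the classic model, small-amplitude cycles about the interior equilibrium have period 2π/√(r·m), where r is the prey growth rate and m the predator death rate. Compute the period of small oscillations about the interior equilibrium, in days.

T ≈ 11.3 days

Here r = 0.687 and m = 0.447, so r·m = 0.307.
ω = √0.307 = 0.554 per day, hence T = 2π/ω ≈ 11.3 days.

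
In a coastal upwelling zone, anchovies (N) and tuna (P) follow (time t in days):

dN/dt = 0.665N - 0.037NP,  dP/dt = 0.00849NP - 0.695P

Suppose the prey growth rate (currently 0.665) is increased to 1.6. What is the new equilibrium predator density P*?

At the interior fixed point, setting dN/dt = 0 with N > 0 fixes P* = (prey growth rate)/(NP coefficient) — independent of the other coefficients.
With the change, P* = 1.6/0.037 = 43.2; it rises from 18.

P* ≈ 43.2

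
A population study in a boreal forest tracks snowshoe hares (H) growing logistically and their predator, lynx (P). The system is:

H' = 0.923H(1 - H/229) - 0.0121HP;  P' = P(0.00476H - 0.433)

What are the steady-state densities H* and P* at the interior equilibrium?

H* ≈ 91, P* ≈ 46

From dP/dt = 0 with P > 0: 0.00476H* = 0.433, so H* = 91.
Substitute into dH/dt = 0: 0.923(1 - 91/229) = 0.0121P*.
The bracket is 0.603, giving P* = 0.556/0.0121 = 46.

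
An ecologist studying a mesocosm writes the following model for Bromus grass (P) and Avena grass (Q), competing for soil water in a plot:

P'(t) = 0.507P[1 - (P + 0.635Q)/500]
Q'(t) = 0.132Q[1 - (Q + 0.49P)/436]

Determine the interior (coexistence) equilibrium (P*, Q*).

P* ≈ 324, Q* ≈ 277

Setting both brackets to zero gives the nullclines P + 0.635Q = 500 and 0.49P + Q = 436.
Substituting Q = 436 - 0.49P into the first: P(1 - 0.635·0.49) = 500 - 0.635·436.
So P* = 223/0.689 = 324, and then Q* = 436 - 0.49·324 = 277.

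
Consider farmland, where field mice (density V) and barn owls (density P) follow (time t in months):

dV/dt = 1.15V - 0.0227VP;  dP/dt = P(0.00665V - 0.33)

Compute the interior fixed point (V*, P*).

V* ≈ 49.6, P* ≈ 50.7

Set dP/dt = 0 with P > 0: 0.00665V - 0.33 = 0, so V* = 0.33/0.00665 = 49.6.
Set dV/dt = 0 with V > 0: 1.15 - 0.0227P = 0, so P* = 1.15/0.0227 = 50.7.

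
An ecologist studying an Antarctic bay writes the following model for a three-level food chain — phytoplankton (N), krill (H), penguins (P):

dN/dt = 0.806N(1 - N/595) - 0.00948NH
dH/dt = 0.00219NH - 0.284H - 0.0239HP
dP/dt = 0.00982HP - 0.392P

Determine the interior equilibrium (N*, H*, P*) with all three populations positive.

N* ≈ 316, H* ≈ 39.9, P* ≈ 17

From dP/dt = 0: 0.00982H* = 0.392, so H* = 39.9.
From dN/dt = 0: 0.806(1 - N*/595) = 0.00948·39.9, giving N* = 595·(1 - 0.47) = 316.
From dH/dt = 0: 0.00219·316 - 0.284 = 0.0239P*, so P* = 0.407/0.0239 = 17.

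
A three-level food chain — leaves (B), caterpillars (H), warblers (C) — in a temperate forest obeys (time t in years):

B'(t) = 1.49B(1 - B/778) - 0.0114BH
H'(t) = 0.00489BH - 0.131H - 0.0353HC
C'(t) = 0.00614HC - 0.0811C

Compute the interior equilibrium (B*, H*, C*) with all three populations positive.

From dC/dt = 0: 0.00614H* = 0.0811, so H* = 13.2.
From dB/dt = 0: 1.49(1 - B*/778) = 0.0114·13.2, giving B* = 778·(1 - 0.101) = 699.
From dH/dt = 0: 0.00489·699 - 0.131 = 0.0353C*, so C* = 3.29/0.0353 = 93.2.

B* ≈ 699, H* ≈ 13.2, C* ≈ 93.2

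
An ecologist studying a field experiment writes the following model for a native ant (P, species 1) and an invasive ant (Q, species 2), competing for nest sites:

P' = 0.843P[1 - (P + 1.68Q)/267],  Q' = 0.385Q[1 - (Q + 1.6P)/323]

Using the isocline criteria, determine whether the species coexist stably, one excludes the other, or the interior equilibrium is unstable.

unstable coexistence (outcome depends on initial conditions)

Compare the nullcline intercepts: K1/α12 = 267/1.68 = 159 < K2 = 323; K2/α21 = 323/1.6 = 202 < K1 = 267.
Since both are reversed, neither can invade when rare; the interior point is a saddle.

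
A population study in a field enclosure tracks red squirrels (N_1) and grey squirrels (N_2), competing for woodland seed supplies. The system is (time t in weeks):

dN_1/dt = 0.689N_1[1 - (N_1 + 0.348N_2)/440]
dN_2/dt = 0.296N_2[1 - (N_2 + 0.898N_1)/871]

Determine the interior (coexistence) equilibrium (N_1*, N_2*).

Setting both brackets to zero gives the nullclines N_1 + 0.348N_2 = 440 and 0.898N_1 + N_2 = 871.
Substituting N_2 = 871 - 0.898N_1 into the first: N_1(1 - 0.348·0.898) = 440 - 0.348·871.
So N_1* = 137/0.687 = 199, and then N_2* = 871 - 0.898·199 = 692.

N_1* ≈ 199, N_2* ≈ 692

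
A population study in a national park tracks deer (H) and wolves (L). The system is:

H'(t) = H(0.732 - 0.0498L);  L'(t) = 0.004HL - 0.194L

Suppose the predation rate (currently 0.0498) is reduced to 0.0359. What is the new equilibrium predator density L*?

L* ≈ 20.4

At the interior fixed point, setting dH/dt = 0 with H > 0 fixes L* = (prey growth rate)/(HL coefficient) — independent of the other coefficients.
With the change, L* = 0.732/0.0359 = 20.4; it rises from 14.7.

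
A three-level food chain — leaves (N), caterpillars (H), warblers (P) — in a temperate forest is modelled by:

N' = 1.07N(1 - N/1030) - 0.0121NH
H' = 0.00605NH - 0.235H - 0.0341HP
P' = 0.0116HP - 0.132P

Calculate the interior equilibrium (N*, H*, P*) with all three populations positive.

From dP/dt = 0: 0.0116H* = 0.132, so H* = 11.4.
From dN/dt = 0: 1.07(1 - N*/1030) = 0.0121·11.4, giving N* = 1030·(1 - 0.129) = 897.
From dH/dt = 0: 0.00605·897 - 0.235 = 0.0341P*, so P* = 5.19/0.0341 = 152.

N* ≈ 897, H* ≈ 11.4, P* ≈ 152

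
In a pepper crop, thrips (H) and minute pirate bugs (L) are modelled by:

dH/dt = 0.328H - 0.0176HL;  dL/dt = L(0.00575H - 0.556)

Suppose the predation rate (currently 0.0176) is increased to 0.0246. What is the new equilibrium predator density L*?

L* ≈ 13.3

At the interior fixed point, setting dH/dt = 0 with H > 0 fixes L* = (prey growth rate)/(HL coefficient) — independent of the other coefficients.
With the change, L* = 0.328/0.0246 = 13.3; it falls from 18.6.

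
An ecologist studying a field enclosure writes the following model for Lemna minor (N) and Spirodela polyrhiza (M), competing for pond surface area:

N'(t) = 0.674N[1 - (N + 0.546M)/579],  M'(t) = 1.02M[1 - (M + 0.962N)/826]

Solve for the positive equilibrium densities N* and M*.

Setting both brackets to zero gives the nullclines N + 0.546M = 579 and 0.962N + M = 826.
Substituting M = 826 - 0.962N into the first: N(1 - 0.546·0.962) = 579 - 0.546·826.
So N* = 128/0.475 = 270, and then M* = 826 - 0.962·270 = 567.

N* ≈ 270, M* ≈ 567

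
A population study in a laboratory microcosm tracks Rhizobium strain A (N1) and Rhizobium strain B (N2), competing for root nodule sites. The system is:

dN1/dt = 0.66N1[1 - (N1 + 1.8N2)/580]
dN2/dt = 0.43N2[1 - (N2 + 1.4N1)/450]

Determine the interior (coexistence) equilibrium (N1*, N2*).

N1* ≈ 151, N2* ≈ 238

Setting both brackets to zero gives the nullclines N1 + 1.8N2 = 580 and 1.4N1 + N2 = 450.
Substituting N2 = 450 - 1.4N1 into the first: N1(1 - 1.8·1.4) = 580 - 1.8·450.
So N1* = -230/-1.52 = 151, and then N2* = 450 - 1.4·151 = 238.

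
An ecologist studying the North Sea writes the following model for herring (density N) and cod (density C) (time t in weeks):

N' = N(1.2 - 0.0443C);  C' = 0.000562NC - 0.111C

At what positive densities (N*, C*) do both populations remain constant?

N* ≈ 198, C* ≈ 27.1

Set dC/dt = 0 with C > 0: 0.000562N - 0.111 = 0, so N* = 0.111/0.000562 = 198.
Set dN/dt = 0 with N > 0: 1.2 - 0.0443C = 0, so C* = 1.2/0.0443 = 27.1.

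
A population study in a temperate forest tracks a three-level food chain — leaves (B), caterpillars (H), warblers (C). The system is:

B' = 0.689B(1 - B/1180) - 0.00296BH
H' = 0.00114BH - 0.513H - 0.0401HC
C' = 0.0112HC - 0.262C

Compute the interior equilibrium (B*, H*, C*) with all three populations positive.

From dC/dt = 0: 0.0112H* = 0.262, so H* = 23.4.
From dB/dt = 0: 0.689(1 - B*/1180) = 0.00296·23.4, giving B* = 1180·(1 - 0.1) = 1060.
From dH/dt = 0: 0.00114·1060 - 0.513 = 0.0401C*, so C* = 0.697/0.0401 = 17.4.

B* ≈ 1060, H* ≈ 23.4, C* ≈ 17.4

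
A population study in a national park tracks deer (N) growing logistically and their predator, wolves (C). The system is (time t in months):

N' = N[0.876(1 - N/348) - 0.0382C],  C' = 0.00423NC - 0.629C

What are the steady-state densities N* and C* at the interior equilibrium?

From dC/dt = 0 with C > 0: 0.00423N* = 0.629, so N* = 149.
Substitute into dN/dt = 0: 0.876(1 - 149/348) = 0.0382C*.
The bracket is 0.573, giving C* = 0.502/0.0382 = 13.1.

N* ≈ 149, C* ≈ 13.1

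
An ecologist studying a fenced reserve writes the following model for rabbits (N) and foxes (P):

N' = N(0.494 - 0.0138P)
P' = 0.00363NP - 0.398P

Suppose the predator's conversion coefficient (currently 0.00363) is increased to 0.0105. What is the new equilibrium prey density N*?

At the interior fixed point, setting dP/dt = 0 with P > 0 fixes N* = (predator death rate)/(NP coefficient) — independent of the other coefficients.
With the change, N* = 0.398/0.0105 = 37.9; it falls from 110.

N* ≈ 37.9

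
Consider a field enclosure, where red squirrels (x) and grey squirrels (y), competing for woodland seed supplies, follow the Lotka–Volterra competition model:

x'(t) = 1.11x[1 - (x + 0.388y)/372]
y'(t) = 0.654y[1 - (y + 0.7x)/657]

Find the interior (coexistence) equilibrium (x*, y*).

Setting both brackets to zero gives the nullclines x + 0.388y = 372 and 0.7x + y = 657.
Substituting y = 657 - 0.7x into the first: x(1 - 0.388·0.7) = 372 - 0.388·657.
So x* = 117/0.728 = 161, and then y* = 657 - 0.7·161 = 544.

x* ≈ 161, y* ≈ 544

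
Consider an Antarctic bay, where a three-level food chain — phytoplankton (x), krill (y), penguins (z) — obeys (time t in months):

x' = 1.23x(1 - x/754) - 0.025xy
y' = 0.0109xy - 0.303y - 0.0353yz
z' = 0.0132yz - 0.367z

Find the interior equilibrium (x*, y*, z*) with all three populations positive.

From dz/dt = 0: 0.0132y* = 0.367, so y* = 27.8.
From dx/dt = 0: 1.23(1 - x*/754) = 0.025·27.8, giving x* = 754·(1 - 0.565) = 328.
From dy/dt = 0: 0.0109·328 - 0.303 = 0.0353z*, so z* = 3.27/0.0353 = 92.7.

x* ≈ 328, y* ≈ 27.8, z* ≈ 92.7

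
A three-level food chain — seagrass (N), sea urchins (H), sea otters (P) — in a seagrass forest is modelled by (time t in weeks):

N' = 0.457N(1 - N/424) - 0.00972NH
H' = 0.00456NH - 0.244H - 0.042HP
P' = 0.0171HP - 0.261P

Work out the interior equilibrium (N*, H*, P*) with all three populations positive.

N* ≈ 286, H* ≈ 15.3, P* ≈ 25.3

From dP/dt = 0: 0.0171H* = 0.261, so H* = 15.3.
From dN/dt = 0: 0.457(1 - N*/424) = 0.00972·15.3, giving N* = 424·(1 - 0.325) = 286.
From dH/dt = 0: 0.00456·286 - 0.244 = 0.042P*, so P* = 1.06/0.042 = 25.3.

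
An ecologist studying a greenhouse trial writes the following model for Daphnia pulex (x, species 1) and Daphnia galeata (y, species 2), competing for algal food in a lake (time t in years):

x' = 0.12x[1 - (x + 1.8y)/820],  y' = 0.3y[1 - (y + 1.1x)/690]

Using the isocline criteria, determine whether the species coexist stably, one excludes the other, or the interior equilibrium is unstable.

unstable coexistence (outcome depends on initial conditions)

Compare the nullcline intercepts: K1/α12 = 820/1.8 = 456 < K2 = 690; K2/α21 = 690/1.1 = 627 < K1 = 820.
Since both are reversed, neither can invade when rare; the interior point is a saddle.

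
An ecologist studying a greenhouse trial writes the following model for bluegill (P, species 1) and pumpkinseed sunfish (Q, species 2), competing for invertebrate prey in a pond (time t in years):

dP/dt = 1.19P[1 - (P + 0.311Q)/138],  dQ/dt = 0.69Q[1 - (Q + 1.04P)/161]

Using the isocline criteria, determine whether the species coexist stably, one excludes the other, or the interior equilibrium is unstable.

stable coexistence

Compare the nullcline intercepts: K1/α12 = 138/0.311 = 444 > K2 = 161; K2/α21 = 161/1.04 = 155 > K1 = 138.
Since both inequalities hold, each species can invade when rare, so the interior equilibrium is stable.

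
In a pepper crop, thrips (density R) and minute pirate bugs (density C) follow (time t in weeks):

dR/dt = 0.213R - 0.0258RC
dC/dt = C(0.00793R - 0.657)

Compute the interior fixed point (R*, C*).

R* ≈ 82.8, C* ≈ 8.26

Set dC/dt = 0 with C > 0: 0.00793R - 0.657 = 0, so R* = 0.657/0.00793 = 82.8.
Set dR/dt = 0 with R > 0: 0.213 - 0.0258C = 0, so C* = 0.213/0.0258 = 8.26.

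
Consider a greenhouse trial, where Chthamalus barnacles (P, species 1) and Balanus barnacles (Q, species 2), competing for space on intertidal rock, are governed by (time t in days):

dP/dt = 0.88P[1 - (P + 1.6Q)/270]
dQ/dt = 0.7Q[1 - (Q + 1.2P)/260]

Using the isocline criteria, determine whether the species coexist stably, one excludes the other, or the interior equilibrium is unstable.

unstable coexistence (outcome depends on initial conditions)

Compare the nullcline intercepts: K1/α12 = 270/1.6 = 169 < K2 = 260; K2/α21 = 260/1.2 = 217 < K1 = 270.
Since both are reversed, neither can invade when rare; the interior point is a saddle.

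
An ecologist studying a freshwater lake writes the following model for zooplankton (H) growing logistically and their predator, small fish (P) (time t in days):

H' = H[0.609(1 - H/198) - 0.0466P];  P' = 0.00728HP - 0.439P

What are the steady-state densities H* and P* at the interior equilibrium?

H* ≈ 60.3, P* ≈ 9.09

From dP/dt = 0 with P > 0: 0.00728H* = 0.439, so H* = 60.3.
Substitute into dH/dt = 0: 0.609(1 - 60.3/198) = 0.0466P*.
The bracket is 0.695, giving P* = 0.424/0.0466 = 9.09.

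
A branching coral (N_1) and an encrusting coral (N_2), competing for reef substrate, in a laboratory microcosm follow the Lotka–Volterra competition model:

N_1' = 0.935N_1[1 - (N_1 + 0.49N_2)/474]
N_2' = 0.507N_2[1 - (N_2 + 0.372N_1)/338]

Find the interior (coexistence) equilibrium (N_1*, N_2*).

N_1* ≈ 377, N_2* ≈ 198

Setting both brackets to zero gives the nullclines N_1 + 0.49N_2 = 474 and 0.372N_1 + N_2 = 338.
Substituting N_2 = 338 - 0.372N_1 into the first: N_1(1 - 0.49·0.372) = 474 - 0.49·338.
So N_1* = 308/0.818 = 377, and then N_2* = 338 - 0.372·377 = 198.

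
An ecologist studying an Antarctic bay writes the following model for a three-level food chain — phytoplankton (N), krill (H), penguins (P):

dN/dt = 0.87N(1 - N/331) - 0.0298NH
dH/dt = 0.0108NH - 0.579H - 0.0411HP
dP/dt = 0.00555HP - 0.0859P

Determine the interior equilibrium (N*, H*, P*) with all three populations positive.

From dP/dt = 0: 0.00555H* = 0.0859, so H* = 15.5.
From dN/dt = 0: 0.87(1 - N*/331) = 0.0298·15.5, giving N* = 331·(1 - 0.53) = 156.
From dH/dt = 0: 0.0108·156 - 0.579 = 0.0411P*, so P* = 1.1/0.0411 = 26.8.

N* ≈ 156, H* ≈ 15.5, P* ≈ 26.8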